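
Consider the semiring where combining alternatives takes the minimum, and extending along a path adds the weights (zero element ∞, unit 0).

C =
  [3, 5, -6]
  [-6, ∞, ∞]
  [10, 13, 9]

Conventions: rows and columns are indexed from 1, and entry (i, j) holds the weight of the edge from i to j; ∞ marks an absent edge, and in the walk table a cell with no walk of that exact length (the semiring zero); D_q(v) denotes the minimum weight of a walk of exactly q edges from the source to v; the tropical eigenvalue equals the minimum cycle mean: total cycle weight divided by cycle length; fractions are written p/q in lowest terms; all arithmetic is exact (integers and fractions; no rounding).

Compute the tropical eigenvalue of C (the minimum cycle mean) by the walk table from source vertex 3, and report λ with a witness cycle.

q=0: [∞, ∞, 0]
q=1: [10, 13, 9]
q=2: [7, 15, 4]
q=3: [9, 12, 1]
Optimal cycle mean attained by: cycle 1->2->1, total 5 + (-6), length 2.
Answer: λ = -1/2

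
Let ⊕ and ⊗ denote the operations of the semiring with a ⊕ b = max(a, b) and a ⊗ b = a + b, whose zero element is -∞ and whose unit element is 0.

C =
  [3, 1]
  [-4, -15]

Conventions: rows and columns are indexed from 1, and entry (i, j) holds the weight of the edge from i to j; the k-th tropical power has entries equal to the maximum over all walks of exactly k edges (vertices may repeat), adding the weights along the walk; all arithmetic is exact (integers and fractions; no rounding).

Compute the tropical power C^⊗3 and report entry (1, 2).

C^⊗2:
  [6, 4]
  [-1, -3]
C^⊗3:
  [9, 7]
  [2, 0]
Key observation: the optimum is the walk 1->1->1->2, with weight 3 + 3 + 1 = 7.
Optimal value attained by: walk 1->1->1->2.
Answer: (C^⊗3)[1][2] = 7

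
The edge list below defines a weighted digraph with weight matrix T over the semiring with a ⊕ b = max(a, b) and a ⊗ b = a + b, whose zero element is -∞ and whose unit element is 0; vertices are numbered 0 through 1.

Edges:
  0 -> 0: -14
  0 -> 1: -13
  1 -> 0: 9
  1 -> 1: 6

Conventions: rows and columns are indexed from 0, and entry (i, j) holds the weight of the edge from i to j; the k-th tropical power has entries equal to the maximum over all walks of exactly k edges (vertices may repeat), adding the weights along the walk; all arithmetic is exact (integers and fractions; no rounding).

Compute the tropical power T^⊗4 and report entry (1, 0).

T^⊗2:
  [-4, -7]
  [15, 12]
T^⊗3:
  [2, -1]
  [21, 18]
T^⊗4:
  [8, 5]
  [27, 24]
Key observation: the optimum is the walk 1->1->1->1->0, with weight 6 + 6 + 6 + 9 = 27.
Optimal value attained by: walk 1->1->1->1->0.
Answer: (T^⊗4)[1][0] = 27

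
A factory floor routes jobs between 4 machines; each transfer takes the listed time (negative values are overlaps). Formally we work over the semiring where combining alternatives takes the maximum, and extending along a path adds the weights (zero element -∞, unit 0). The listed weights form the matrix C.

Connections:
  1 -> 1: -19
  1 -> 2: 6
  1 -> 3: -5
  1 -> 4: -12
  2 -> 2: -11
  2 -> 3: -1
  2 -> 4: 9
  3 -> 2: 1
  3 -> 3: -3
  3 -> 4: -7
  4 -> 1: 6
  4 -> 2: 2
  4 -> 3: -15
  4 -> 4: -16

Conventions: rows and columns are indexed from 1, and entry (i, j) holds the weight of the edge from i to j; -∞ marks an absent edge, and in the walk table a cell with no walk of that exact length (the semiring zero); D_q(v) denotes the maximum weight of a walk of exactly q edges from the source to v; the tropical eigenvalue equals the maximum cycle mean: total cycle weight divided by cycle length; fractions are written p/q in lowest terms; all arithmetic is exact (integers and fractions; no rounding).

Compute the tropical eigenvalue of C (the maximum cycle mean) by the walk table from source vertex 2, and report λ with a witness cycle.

q=0: [-∞, 0, -∞, -∞]
q=1: [-∞, -11, -1, 9]
q=2: [15, 11, -4, -2]
q=3: [4, 21, 10, 20]
q=4: [26, 22, 20, 30]
Optimal cycle mean attained by: cycle 1->2->4->1, total 6 + 9 + 6, length 3.
Answer: λ = 7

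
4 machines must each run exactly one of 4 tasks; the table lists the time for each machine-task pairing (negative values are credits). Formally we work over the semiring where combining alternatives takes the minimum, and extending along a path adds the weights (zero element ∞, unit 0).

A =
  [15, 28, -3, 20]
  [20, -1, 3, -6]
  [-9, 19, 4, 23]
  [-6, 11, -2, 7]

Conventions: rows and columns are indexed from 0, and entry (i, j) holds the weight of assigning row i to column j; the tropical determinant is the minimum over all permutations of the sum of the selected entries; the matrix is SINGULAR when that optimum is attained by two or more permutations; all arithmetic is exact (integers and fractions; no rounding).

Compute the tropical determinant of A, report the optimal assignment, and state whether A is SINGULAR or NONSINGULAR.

σ = (0, 1, 2, 3): 15 + (-1) + 4 + 7 = 25
σ = (0, 1, 3, 2): 15 + (-1) + 23 + (-2) = 35
σ = (0, 2, 1, 3): 15 + 3 + 19 + 7 = 44
σ = (0, 2, 3, 1): 15 + 3 + 23 + 11 = 52
σ = (0, 3, 1, 2): 15 + (-6) + 19 + (-2) = 26
σ = (0, 3, 2, 1): 15 + (-6) + 4 + 11 = 24
σ = (1, 0, 2, 3): 28 + 20 + 4 + 7 = 59
σ = (1, 0, 3, 2): 28 + 20 + 23 + (-2) = 69
σ = (1, 2, 0, 3): 28 + 3 + (-9) + 7 = 29
σ = (1, 2, 3, 0): 28 + 3 + 23 + (-6) = 48
σ = (1, 3, 0, 2): 28 + (-6) + (-9) + (-2) = 11
σ = (1, 3, 2, 0): 28 + (-6) + 4 + (-6) = 20
σ = (2, 0, 1, 3): (-3) + 20 + 19 + 7 = 43
σ = (2, 0, 3, 1): (-3) + 20 + 23 + 11 = 51
σ = (2, 1, 0, 3): (-3) + (-1) + (-9) + 7 = -6
σ = (2, 1, 3, 0): (-3) + (-1) + 23 + (-6) = 13
σ = (2, 3, 0, 1): (-3) + (-6) + (-9) + 11 = -7
σ = (2, 3, 1, 0): (-3) + (-6) + 19 + (-6) = 4
σ = (3, 0, 1, 2): 20 + 20 + 19 + (-2) = 57
σ = (3, 0, 2, 1): 20 + 20 + 4 + 11 = 55
σ = (3, 1, 0, 2): 20 + (-1) + (-9) + (-2) = 8
σ = (3, 1, 2, 0): 20 + (-1) + 4 + (-6) = 17
σ = (3, 2, 0, 1): 20 + 3 + (-9) + 11 = 25
σ = (3, 2, 1, 0): 20 + 3 + 19 + (-6) = 36
Optimal value attained by: σ = (2, 3, 0, 1).
Answer: det⊕(A) = -7; verdict: NONSINGULAR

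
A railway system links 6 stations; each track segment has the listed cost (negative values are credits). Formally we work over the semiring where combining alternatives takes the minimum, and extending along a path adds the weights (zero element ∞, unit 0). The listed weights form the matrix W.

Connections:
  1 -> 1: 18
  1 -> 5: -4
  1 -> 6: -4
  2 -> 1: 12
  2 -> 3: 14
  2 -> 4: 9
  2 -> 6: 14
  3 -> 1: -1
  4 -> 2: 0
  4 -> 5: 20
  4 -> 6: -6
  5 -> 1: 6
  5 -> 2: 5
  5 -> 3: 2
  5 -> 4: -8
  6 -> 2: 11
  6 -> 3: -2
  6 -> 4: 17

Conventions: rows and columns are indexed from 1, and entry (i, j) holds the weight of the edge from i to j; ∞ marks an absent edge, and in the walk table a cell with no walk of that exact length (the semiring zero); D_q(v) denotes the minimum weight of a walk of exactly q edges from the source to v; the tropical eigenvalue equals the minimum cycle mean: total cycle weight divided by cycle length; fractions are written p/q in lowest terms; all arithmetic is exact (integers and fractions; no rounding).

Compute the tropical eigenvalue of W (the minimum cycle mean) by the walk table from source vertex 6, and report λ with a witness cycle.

q=0: [∞, ∞, ∞, ∞, ∞, 0]
q=1: [∞, 11, -2, 17, ∞, ∞]
q=2: [-3, 17, 25, 20, 37, 11]
q=3: [15, 20, 9, 26, -7, -7]
q=4: [-1, -2, -9, -15, 11, 11]
q=5: [-10, -15, 9, 3, -5, -21]
q=6: [-3, -10, -23, -13, -14, -14]
Optimal cycle mean attained by: cycle 1->5->4->6->3->1, total (-4) + (-8) + (-6) + (-2) + (-1), length 5.
Answer: λ = -21/5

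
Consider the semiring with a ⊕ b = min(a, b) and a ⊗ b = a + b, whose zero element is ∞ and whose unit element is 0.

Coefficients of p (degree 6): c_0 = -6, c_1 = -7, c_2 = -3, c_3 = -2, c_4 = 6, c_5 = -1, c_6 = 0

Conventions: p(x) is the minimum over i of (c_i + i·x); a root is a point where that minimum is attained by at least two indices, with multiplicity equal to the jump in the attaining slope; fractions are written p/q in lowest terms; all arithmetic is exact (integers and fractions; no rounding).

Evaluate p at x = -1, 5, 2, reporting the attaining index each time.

p(-1) = min(-6+0·(-1)=-6, -7+1·(-1)=-8, -3+2·(-1)=-5, -2+3·(-1)=-5, 6+4·(-1)=2, -1+5·(-1)=-6, 0+6·(-1)=-6) = -8 (attained by i=1)
p(5) = min(-6+0·5=-6, -7+1·5=-2, -3+2·5=7, -2+3·5=13, 6+4·5=26, -1+5·5=24, 0+6·5=30) = -6 (attained by i=0)
p(2) = min(-6+0·2=-6, -7+1·2=-5, -3+2·2=1, -2+3·2=4, 6+4·2=14, -1+5·2=9, 0+6·2=12) = -6 (attained by i=0)
Answer: p(-1) = -8; p(5) = -6; p(2) = -6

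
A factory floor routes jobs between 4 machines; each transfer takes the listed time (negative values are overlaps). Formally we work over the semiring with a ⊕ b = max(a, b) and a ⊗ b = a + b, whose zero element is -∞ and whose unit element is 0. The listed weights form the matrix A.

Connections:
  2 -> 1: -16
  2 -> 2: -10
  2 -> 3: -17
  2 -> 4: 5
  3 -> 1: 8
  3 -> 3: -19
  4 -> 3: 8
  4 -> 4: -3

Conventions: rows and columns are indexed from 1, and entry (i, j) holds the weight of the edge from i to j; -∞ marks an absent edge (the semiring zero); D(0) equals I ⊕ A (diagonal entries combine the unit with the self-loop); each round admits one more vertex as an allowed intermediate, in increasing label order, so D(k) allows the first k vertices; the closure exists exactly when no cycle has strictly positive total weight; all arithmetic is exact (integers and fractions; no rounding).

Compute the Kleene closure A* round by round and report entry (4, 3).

D(0):
  [0, -∞, -∞, -∞]
  [-16, 0, -17, 5]
  [8, -∞, 0, -∞]
  [-∞, -∞, 8, 0]
D(1):
  [0, -∞, -∞, -∞]
  [-16, 0, -17, 5]
  [8, -∞, 0, -∞]
  [-∞, -∞, 8, 0]
D(2):
  [0, -∞, -∞, -∞]
  [-16, 0, -17, 5]
  [8, -∞, 0, -∞]
  [-∞, -∞, 8, 0]
D(3):
  [0, -∞, -∞, -∞]
  [-9, 0, -17, 5]
  [8, -∞, 0, -∞]
  [16, -∞, 8, 0]
D(4):
  [0, -∞, -∞, -∞]
  [21, 0, 13, 5]
  [8, -∞, 0, -∞]
  [16, -∞, 8, 0]
Answer: A*[4][3] = 8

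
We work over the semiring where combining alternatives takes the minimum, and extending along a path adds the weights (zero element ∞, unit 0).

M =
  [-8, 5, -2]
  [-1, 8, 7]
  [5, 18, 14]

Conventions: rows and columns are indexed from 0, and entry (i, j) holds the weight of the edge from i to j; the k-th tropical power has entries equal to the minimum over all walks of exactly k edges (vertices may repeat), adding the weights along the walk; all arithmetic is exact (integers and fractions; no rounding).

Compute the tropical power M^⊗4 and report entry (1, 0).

M^⊗2:
  [-16, -3, -10]
  [-9, 4, -3]
  [-3, 10, 3]
M^⊗3:
  [-24, -11, -18]
  [-17, -4, -11]
  [-11, 2, -5]
M^⊗4:
  [-32, -19, -26]
  [-25, -12, -19]
  [-19, -6, -13]
Key observation: the optimum is the walk 1->0->0->0->0, with weight (-1) + (-8) + (-8) + (-8) = -25.
Optimal value attained by: walk 1->0->0->0->0.
Answer: (M^⊗4)[1][0] = -25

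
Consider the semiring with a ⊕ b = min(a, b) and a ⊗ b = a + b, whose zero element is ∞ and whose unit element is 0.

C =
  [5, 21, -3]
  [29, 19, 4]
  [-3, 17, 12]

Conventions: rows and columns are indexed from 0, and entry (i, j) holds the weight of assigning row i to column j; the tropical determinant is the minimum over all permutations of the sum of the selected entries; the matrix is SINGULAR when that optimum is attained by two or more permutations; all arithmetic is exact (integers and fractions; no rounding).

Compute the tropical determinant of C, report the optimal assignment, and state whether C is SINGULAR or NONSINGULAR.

σ = (0, 1, 2): 5 + 19 + 12 = 36
σ = (0, 2, 1): 5 + 4 + 17 = 26
σ = (1, 0, 2): 21 + 29 + 12 = 62
σ = (1, 2, 0): 21 + 4 + (-3) = 22
σ = (2, 0, 1): (-3) + 29 + 17 = 43
σ = (2, 1, 0): (-3) + 19 + (-3) = 13
Optimal value attained by: σ = (2, 1, 0).
Answer: det⊕(C) = 13; verdict: NONSINGULAR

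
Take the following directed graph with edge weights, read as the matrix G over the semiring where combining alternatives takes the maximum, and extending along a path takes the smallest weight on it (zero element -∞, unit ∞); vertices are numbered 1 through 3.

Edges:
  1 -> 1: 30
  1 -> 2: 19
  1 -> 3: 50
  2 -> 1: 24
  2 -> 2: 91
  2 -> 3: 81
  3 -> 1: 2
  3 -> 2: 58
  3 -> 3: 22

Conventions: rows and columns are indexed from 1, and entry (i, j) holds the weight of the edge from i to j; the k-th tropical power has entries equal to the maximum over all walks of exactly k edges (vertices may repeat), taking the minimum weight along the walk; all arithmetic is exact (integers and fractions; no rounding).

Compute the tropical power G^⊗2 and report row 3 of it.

G^⊗2:
  [30, 50, 30]
  [24, 91, 81]
  [24, 58, 58]
Answer: row 3 of G^⊗2 = [24, 58, 58]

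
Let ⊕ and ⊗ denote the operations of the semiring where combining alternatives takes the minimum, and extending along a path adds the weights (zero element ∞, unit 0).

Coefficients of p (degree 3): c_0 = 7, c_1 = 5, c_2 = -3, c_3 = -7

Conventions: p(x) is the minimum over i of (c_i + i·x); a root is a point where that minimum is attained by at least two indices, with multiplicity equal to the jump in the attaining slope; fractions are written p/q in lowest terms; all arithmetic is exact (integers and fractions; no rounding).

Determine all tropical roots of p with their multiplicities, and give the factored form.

hull edge (i=0, c=7) to (i=2, c=-3): slope -5, span 2
hull edge (i=2, c=-3) to (i=3, c=-7): slope -4, span 1
Factored form: p(x) = -7 ⊗ (x ⊕ 4) ⊗ (x ⊕ 5) ⊗ (x ⊕ 5)
Answer: roots = 4 (mult 1), 5 (mult 2)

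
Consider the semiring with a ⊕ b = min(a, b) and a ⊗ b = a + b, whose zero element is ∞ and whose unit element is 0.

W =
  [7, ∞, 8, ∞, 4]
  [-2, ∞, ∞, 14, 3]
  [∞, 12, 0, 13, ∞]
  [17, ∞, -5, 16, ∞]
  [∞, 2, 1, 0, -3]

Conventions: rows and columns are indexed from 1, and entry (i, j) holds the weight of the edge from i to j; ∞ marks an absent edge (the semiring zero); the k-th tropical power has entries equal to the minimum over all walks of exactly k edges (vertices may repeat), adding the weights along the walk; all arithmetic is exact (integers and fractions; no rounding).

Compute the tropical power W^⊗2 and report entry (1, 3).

W^⊗2:
  [14, 6, 5, 4, 1]
  [5, 5, 4, 3, 0]
  [10, 12, 0, 13, 15]
  [24, 7, -5, 8, 21]
  [0, -1, -5, -3, -6]
Key observation: the optimum is the walk 1->5->3, with weight 4 + 1 = 5.
Optimal value attained by: walk 1->5->3.
Answer: (W^⊗2)[1][3] = 5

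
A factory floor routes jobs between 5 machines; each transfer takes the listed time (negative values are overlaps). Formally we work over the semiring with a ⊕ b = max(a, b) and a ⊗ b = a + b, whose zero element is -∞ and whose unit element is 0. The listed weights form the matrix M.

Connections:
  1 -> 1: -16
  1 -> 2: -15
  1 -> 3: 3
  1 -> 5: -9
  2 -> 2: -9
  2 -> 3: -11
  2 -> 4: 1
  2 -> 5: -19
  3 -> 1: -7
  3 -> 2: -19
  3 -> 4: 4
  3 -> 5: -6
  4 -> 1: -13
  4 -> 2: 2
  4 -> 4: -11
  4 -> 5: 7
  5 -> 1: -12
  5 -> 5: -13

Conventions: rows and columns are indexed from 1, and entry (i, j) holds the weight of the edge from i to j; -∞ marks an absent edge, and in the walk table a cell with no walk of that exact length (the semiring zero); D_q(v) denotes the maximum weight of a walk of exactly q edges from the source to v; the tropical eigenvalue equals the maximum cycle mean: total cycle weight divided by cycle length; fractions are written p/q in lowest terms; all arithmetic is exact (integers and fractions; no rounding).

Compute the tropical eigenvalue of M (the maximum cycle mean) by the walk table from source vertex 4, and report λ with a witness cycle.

q=0: [-∞, -∞, -∞, 0, -∞]
q=1: [-13, 2, -∞, -11, 7]
q=2: [-5, -7, -9, 3, -4]
q=3: [-10, 5, -2, -5, 10]
q=4: [-2, -3, -6, 6, 2]
q=5: [-7, 8, 1, -2, 13]
Optimal cycle mean attained by: cycle 2->4->2, total 1 + 2, length 2.
Answer: λ = 3/2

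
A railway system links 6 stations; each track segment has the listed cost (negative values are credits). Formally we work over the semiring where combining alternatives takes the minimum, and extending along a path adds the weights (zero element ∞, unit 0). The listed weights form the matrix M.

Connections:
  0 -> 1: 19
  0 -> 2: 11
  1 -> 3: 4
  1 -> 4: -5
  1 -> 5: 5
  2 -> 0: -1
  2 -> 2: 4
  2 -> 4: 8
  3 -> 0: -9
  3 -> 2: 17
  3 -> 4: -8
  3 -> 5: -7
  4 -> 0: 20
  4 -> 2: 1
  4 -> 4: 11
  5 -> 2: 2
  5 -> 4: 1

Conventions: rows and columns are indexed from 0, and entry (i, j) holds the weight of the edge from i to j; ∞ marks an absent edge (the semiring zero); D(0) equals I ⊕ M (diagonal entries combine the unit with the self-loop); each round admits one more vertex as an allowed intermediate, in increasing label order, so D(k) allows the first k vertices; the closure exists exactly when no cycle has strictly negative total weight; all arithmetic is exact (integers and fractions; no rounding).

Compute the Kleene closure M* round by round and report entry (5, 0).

D(0):
  [0, 19, 11, ∞, ∞, ∞]
  [∞, 0, ∞, 4, -5, 5]
  [-1, ∞, 0, ∞, 8, ∞]
  [-9, ∞, 17, 0, -8, -7]
  [20, ∞, 1, ∞, 0, ∞]
  [∞, ∞, 2, ∞, 1, 0]
D(1):
  [0, 19, 11, ∞, ∞, ∞]
  [∞, 0, ∞, 4, -5, 5]
  [-1, 18, 0, ∞, 8, ∞]
  [-9, 10, 2, 0, -8, -7]
  [20, 39, 1, ∞, 0, ∞]
  [∞, ∞, 2, ∞, 1, 0]
D(2):
  [0, 19, 11, 23, 14, 24]
  [∞, 0, ∞, 4, -5, 5]
  [-1, 18, 0, 22, 8, 23]
  [-9, 10, 2, 0, -8, -7]
  [20, 39, 1, 43, 0, 44]
  [∞, ∞, 2, ∞, 1, 0]
D(3):
  [0, 19, 11, 23, 14, 24]
  [∞, 0, ∞, 4, -5, 5]
  [-1, 18, 0, 22, 8, 23]
  [-9, 10, 2, 0, -8, -7]
  [0, 19, 1, 23, 0, 24]
  [1, 20, 2, 24, 1, 0]
D(4):
  [0, 19, 11, 23, 14, 16]
  [-5, 0, 6, 4, -5, -3]
  [-1, 18, 0, 22, 8, 15]
  [-9, 10, 2, 0, -8, -7]
  [0, 19, 1, 23, 0, 16]
  [1, 20, 2, 24, 1, 0]
D(5):
  [0, 19, 11, 23, 14, 16]
  [-5, 0, -4, 4, -5, -3]
  [-1, 18, 0, 22, 8, 15]
  [-9, 10, -7, 0, -8, -7]
  [0, 19, 1, 23, 0, 16]
  [1, 20, 2, 24, 1, 0]
D(6):
  [0, 19, 11, 23, 14, 16]
  [-5, 0, -4, 4, -5, -3]
  [-1, 18, 0, 22, 8, 15]
  [-9, 10, -7, 0, -8, -7]
  [0, 19, 1, 23, 0, 16]
  [1, 20, 2, 24, 1, 0]
Answer: M*[5][0] = 1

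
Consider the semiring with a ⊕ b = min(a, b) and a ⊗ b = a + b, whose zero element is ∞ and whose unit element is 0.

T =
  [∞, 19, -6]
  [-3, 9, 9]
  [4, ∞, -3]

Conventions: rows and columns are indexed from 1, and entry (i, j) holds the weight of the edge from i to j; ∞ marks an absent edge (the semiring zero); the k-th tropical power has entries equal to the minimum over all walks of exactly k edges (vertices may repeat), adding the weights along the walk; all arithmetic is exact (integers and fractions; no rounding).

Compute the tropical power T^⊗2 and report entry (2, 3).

T^⊗2:
  [-2, 28, -9]
  [6, 16, -9]
  [1, 23, -6]
Key observation: the optimum is the walk 2->1->3, with weight (-3) + (-6) = -9.
Optimal value attained by: walk 2->1->3.
Answer: (T^⊗2)[2][3] = -9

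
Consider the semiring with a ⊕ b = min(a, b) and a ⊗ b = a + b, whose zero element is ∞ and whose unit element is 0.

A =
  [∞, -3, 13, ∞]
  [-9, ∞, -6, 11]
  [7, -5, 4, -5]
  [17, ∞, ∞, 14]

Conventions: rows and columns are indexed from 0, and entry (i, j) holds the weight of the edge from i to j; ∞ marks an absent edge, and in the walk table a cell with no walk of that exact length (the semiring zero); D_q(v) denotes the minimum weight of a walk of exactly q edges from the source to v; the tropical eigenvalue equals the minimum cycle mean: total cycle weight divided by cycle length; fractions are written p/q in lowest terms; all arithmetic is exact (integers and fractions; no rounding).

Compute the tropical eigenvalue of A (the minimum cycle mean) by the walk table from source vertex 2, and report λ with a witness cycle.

q=0: [∞, ∞, 0, ∞]
q=1: [7, -5, 4, -5]
q=2: [-14, -1, -11, -1]
q=3: [-10, -17, -7, -16]
q=4: [-26, -13, -23, -12]
Optimal cycle mean attained by: cycle 0->1->0, total (-3) + (-9), length 2.
Answer: λ = -6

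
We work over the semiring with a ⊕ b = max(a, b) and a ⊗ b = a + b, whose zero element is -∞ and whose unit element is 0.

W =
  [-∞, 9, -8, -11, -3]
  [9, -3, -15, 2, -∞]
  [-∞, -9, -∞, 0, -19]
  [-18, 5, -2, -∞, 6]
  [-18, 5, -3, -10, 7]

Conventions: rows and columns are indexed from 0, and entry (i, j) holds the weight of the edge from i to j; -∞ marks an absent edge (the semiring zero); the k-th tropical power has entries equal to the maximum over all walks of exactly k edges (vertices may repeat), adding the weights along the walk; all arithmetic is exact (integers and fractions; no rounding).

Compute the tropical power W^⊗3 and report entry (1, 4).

W^⊗2:
  [18, 6, -6, 11, 4]
  [6, 18, 1, -1, 8]
  [0, 5, -2, -7, 6]
  [14, 11, 3, 7, 13]
  [14, 12, 4, 7, 14]
W^⊗3:
  [15, 27, 10, 8, 17]
  [27, 15, 5, 20, 15]
  [14, 11, 3, 7, 13]
  [20, 23, 10, 13, 20]
  [21, 23, 11, 14, 21]
Key observation: the optimum is the walk 1->3->4->4, with weight 2 + 6 + 7 = 15.
Optimal value attained by: walk 1->3->4->4.
Answer: (W^⊗3)[1][4] = 15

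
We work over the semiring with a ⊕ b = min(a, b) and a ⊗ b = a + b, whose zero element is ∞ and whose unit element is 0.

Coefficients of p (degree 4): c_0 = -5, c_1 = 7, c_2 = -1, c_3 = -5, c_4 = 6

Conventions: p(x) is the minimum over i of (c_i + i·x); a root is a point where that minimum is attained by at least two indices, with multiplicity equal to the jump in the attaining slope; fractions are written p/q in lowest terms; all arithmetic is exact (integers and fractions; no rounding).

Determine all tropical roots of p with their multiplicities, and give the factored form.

hull edge (i=0, c=-5) to (i=3, c=-5): slope 0, span 3
hull edge (i=3, c=-5) to (i=4, c=6): slope 11, span 1
Factored form: p(x) = 6 ⊗ (x ⊕ (-11)) ⊗ (x ⊕ 0) ⊗ (x ⊕ 0) ⊗ (x ⊕ 0)
Answer: roots = -11 (mult 1), 0 (mult 3)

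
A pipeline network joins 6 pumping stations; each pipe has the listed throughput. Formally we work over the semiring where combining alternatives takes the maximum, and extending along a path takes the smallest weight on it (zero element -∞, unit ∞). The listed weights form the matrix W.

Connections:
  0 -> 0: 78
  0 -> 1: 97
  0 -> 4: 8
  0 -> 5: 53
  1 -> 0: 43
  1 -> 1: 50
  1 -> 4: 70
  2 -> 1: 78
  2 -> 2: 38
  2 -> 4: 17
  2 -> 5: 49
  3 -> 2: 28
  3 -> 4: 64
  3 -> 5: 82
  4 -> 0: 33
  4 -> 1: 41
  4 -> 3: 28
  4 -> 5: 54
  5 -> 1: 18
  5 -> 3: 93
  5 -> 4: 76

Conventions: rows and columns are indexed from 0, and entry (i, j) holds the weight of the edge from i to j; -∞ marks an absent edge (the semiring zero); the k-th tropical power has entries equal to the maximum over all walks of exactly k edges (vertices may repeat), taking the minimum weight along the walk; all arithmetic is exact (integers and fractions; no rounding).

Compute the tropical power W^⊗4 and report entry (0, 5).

W^⊗2:
  [78, 78, -∞, 53, 70, 53]
  [43, 50, -∞, 28, 50, 54]
  [43, 50, 38, 49, 70, 38]
  [33, 41, 28, 82, 76, 54]
  [41, 41, 28, 54, 54, 33]
  [33, 41, 28, 28, 64, 82]
W^⊗3:
  [78, 78, 28, 53, 70, 54]
  [43, 50, 28, 54, 54, 50]
  [43, 50, 38, 38, 50, 54]
  [41, 41, 28, 54, 64, 82]
  [41, 41, 28, 33, 54, 54]
  [41, 41, 28, 82, 76, 54]
W^⊗4:
  [78, 78, 28, 54, 70, 54]
  [43, 50, 28, 50, 54, 54]
  [43, 50, 38, 54, 54, 50]
  [41, 41, 28, 82, 76, 54]
  [41, 41, 28, 54, 54, 54]
  [41, 41, 28, 54, 64, 82]
Key observation: the optimum is the walk 0->0->1->4->5, with weight 78 min 97 min 70 min 54 = 54.
Optimal value attained by: walk 0->0->1->4->5.
Answer: (W^⊗4)[0][5] = 54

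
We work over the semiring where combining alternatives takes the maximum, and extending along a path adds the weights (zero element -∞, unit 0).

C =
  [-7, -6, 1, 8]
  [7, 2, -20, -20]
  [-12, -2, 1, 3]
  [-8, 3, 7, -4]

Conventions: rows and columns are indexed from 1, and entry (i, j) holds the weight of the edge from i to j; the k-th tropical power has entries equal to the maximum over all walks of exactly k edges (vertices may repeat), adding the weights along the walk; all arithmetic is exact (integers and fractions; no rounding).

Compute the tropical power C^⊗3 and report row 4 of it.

C^⊗2:
  [1, 11, 15, 4]
  [9, 4, 8, 15]
  [5, 6, 10, 4]
  [10, 5, 8, 10]
C^⊗3:
  [18, 13, 16, 18]
  [11, 18, 22, 17]
  [13, 8, 11, 13]
  [12, 13, 17, 18]
Answer: row 4 of C^⊗3 = [12, 13, 17, 18]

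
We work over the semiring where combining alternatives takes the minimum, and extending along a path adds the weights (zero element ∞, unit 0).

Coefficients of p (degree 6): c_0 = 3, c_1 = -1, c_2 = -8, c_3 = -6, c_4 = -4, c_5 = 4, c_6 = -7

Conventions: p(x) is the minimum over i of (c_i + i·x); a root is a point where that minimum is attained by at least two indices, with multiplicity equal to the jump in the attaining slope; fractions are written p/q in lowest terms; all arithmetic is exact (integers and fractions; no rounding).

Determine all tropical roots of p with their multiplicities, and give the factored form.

hull edge (i=0, c=3) to (i=2, c=-8): slope -11/2, span 2
hull edge (i=2, c=-8) to (i=6, c=-7): slope 1/4, span 4
Factored form: p(x) = -7 ⊗ (x ⊕ (-1/4)) ⊗ (x ⊕ (-1/4)) ⊗ (x ⊕ (-1/4)) ⊗ (x ⊕ (-1/4)) ⊗ (x ⊕ 11/2) ⊗ (x ⊕ 11/2)
Answer: roots = -1/4 (mult 4), 11/2 (mult 2)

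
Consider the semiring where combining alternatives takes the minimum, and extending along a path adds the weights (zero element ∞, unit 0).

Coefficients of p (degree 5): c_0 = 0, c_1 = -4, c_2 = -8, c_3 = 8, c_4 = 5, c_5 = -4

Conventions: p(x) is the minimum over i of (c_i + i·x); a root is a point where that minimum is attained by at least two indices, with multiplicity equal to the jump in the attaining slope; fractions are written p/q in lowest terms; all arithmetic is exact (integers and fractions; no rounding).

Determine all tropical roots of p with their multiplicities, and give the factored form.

hull edge (i=0, c=0) to (i=2, c=-8): slope -4, span 2
hull edge (i=2, c=-8) to (i=5, c=-4): slope 4/3, span 3
Factored form: p(x) = -4 ⊗ (x ⊕ (-4/3)) ⊗ (x ⊕ (-4/3)) ⊗ (x ⊕ (-4/3)) ⊗ (x ⊕ 4) ⊗ (x ⊕ 4)
Answer: roots = -4/3 (mult 3), 4 (mult 2)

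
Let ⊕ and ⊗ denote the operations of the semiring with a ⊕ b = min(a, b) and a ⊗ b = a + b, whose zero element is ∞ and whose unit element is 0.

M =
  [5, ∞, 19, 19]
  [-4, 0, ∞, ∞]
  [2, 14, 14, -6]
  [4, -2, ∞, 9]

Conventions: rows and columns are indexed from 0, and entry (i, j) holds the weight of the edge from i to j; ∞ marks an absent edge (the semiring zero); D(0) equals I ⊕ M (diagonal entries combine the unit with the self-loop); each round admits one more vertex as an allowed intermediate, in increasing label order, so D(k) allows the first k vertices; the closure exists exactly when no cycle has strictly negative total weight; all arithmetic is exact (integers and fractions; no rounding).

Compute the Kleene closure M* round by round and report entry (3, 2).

D(0):
  [0, ∞, 19, 19]
  [-4, 0, ∞, ∞]
  [2, 14, 0, -6]
  [4, -2, ∞, 0]
D(1):
  [0, ∞, 19, 19]
  [-4, 0, 15, 15]
  [2, 14, 0, -6]
  [4, -2, 23, 0]
D(2):
  [0, ∞, 19, 19]
  [-4, 0, 15, 15]
  [2, 14, 0, -6]
  [-6, -2, 13, 0]
D(3):
  [0, 33, 19, 13]
  [-4, 0, 15, 9]
  [2, 14, 0, -6]
  [-6, -2, 13, 0]
D(4):
  [0, 11, 19, 13]
  [-4, 0, 15, 9]
  [-12, -8, 0, -6]
  [-6, -2, 13, 0]
Answer: M*[3][2] = 13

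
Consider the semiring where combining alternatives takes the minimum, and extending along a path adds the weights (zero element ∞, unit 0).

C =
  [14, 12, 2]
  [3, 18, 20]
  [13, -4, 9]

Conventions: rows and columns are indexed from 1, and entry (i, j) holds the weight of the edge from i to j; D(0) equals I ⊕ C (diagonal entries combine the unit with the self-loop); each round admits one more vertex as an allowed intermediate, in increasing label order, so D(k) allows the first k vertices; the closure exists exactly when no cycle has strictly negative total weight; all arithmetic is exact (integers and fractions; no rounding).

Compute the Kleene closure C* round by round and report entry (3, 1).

D(0):
  [0, 12, 2]
  [3, 0, 20]
  [13, -4, 0]
D(1):
  [0, 12, 2]
  [3, 0, 5]
  [13, -4, 0]
D(2):
  [0, 12, 2]
  [3, 0, 5]
  [-1, -4, 0]
D(3):
  [0, -2, 2]
  [3, 0, 5]
  [-1, -4, 0]
Answer: C*[3][1] = -1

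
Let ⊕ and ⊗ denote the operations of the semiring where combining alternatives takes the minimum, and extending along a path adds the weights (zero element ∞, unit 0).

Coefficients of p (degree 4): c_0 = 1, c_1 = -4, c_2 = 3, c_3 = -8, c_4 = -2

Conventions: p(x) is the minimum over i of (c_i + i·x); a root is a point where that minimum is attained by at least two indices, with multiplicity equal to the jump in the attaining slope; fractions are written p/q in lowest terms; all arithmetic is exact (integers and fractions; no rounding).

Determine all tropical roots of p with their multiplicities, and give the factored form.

hull edge (i=0, c=1) to (i=1, c=-4): slope -5, span 1
hull edge (i=1, c=-4) to (i=3, c=-8): slope -2, span 2
hull edge (i=3, c=-8) to (i=4, c=-2): slope 6, span 1
Factored form: p(x) = -2 ⊗ (x ⊕ (-6)) ⊗ (x ⊕ 2) ⊗ (x ⊕ 2) ⊗ (x ⊕ 5)
Answer: roots = -6 (mult 1), 2 (mult 2), 5 (mult 1)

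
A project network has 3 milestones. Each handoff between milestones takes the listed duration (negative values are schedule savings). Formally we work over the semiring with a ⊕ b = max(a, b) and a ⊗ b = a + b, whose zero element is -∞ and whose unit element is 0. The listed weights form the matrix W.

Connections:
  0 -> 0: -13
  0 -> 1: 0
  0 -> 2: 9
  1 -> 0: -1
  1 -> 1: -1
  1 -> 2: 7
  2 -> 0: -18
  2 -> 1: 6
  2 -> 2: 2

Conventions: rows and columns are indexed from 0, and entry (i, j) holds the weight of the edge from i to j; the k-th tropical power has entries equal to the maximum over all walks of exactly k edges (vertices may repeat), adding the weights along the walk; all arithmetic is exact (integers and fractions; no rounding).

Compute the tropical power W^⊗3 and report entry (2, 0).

W^⊗2:
  [-1, 15, 11]
  [-2, 13, 9]
  [5, 8, 13]
W^⊗3:
  [14, 17, 22]
  [12, 15, 20]
  [7, 19, 15]
Key observation: the optimum is the walk 2->2->1->0, with weight 2 + 6 + (-1) = 7.
Optimal value attained by: walk 2->2->1->0.
Answer: (W^⊗3)[2][0] = 7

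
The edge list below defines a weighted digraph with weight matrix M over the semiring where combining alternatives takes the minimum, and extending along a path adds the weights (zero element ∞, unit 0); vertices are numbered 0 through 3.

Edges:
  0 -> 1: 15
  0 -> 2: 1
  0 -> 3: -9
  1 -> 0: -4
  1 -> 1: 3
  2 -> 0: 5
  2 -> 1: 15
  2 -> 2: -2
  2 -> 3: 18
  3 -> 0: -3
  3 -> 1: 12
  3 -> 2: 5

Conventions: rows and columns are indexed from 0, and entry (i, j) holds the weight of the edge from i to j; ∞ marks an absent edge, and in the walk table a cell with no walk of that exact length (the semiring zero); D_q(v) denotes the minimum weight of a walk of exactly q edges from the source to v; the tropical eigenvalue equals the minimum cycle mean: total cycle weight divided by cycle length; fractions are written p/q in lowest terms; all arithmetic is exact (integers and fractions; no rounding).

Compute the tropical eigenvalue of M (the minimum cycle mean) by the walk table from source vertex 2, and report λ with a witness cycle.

q=0: [∞, ∞, 0, ∞]
q=1: [5, 15, -2, 18]
q=2: [3, 13, -4, -4]
q=3: [-7, 8, -6, -6]
q=4: [-9, 6, -8, -16]
Optimal cycle mean attained by: cycle 0->3->0, total (-9) + (-3), length 2.
Answer: λ = -6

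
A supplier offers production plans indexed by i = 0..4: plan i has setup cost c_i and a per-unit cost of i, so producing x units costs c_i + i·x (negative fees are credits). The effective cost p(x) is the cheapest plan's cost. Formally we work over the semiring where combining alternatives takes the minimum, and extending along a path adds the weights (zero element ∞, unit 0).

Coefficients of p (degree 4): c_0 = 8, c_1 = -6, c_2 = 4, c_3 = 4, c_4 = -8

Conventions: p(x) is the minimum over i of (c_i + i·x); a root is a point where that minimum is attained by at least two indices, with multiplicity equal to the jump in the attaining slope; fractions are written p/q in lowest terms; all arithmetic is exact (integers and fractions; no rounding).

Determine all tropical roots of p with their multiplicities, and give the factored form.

hull edge (i=0, c=8) to (i=1, c=-6): slope -14, span 1
hull edge (i=1, c=-6) to (i=4, c=-8): slope -2/3, span 3
Factored form: p(x) = -8 ⊗ (x ⊕ 2/3) ⊗ (x ⊕ 2/3) ⊗ (x ⊕ 2/3) ⊗ (x ⊕ 14)
Answer: roots = 2/3 (mult 3), 14 (mult 1)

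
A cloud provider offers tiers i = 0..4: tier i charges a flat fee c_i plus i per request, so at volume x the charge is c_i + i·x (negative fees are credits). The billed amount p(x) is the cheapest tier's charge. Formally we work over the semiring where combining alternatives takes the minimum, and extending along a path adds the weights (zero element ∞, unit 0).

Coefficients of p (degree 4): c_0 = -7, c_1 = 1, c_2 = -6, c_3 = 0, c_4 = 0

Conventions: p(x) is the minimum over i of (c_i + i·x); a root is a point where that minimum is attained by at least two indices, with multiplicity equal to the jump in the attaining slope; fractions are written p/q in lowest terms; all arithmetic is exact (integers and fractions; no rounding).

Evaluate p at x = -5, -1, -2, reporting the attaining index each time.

p(-5) = min(-7+0·(-5)=-7, 1+1·(-5)=-4, -6+2·(-5)=-16, 0+3·(-5)=-15, 0+4·(-5)=-20) = -20 (attained by i=4)
p(-1) = min(-7+0·(-1)=-7, 1+1·(-1)=0, -6+2·(-1)=-8, 0+3·(-1)=-3, 0+4·(-1)=-4) = -8 (attained by i=2)
p(-2) = min(-7+0·(-2)=-7, 1+1·(-2)=-1, -6+2·(-2)=-10, 0+3·(-2)=-6, 0+4·(-2)=-8) = -10 (attained by i=2)
Answer: p(-5) = -20; p(-1) = -8; p(-2) = -10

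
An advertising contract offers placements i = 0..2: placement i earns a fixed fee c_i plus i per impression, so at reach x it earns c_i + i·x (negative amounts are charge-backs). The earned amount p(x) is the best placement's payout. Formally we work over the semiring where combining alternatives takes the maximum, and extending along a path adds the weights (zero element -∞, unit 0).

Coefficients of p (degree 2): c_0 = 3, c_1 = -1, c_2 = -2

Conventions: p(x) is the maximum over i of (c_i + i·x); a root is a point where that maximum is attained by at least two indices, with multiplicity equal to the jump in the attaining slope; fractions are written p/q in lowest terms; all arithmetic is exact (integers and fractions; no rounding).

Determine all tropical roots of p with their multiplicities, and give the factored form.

hull edge (i=0, c=3) to (i=2, c=-2): slope -5/2, span 2
Factored form: p(x) = -2 ⊗ (x ⊕ 5/2) ⊗ (x ⊕ 5/2)
Answer: roots = 5/2 (mult 2)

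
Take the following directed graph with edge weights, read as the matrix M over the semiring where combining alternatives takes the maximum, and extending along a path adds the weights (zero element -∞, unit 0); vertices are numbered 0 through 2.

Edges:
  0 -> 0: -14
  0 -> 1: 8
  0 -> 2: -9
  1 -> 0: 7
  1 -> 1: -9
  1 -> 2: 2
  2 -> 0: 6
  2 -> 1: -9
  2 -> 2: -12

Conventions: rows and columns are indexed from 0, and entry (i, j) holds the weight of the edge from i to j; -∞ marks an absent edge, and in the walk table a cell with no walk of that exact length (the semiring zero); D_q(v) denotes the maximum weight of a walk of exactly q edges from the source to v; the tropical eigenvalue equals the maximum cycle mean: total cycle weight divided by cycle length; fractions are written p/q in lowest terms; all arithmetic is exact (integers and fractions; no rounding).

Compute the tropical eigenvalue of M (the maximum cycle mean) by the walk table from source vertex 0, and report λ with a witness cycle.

q=0: [0, -∞, -∞]
q=1: [-14, 8, -9]
q=2: [15, -1, 10]
q=3: [16, 23, 6]
Optimal cycle mean attained by: cycle 0->1->0, total 8 + 7, length 2.
Answer: λ = 15/2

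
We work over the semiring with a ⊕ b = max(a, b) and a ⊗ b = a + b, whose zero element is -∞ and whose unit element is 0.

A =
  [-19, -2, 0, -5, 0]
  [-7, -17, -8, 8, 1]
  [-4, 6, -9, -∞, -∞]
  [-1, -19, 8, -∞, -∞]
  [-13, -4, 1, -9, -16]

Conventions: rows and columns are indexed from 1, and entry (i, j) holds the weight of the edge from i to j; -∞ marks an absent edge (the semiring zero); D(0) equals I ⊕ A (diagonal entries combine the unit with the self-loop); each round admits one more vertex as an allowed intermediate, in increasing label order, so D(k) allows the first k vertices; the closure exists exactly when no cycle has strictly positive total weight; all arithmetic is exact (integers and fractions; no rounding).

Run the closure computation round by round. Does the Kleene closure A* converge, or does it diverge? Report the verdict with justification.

D(0):
  [0, -2, 0, -5, 0]
  [-7, 0, -8, 8, 1]
  [-4, 6, 0, -∞, -∞]
  [-1, -19, 8, 0, -∞]
  [-13, -4, 1, -9, 0]
D(1):
  [0, -2, 0, -5, 0]
  [-7, 0, -7, 8, 1]
  [-4, 6, 0, -9, -4]
  [-1, -3, 8, 0, -1]
  [-13, -4, 1, -9, 0]
Detection: at round 2, diagonal entry (4, 4) turns strictly positive.
Key observation: the cycle 4->1->2->4 has total weight (-1) + (-2) + 8, which is strictly positive.
Answer: DIVERGES — positive cycle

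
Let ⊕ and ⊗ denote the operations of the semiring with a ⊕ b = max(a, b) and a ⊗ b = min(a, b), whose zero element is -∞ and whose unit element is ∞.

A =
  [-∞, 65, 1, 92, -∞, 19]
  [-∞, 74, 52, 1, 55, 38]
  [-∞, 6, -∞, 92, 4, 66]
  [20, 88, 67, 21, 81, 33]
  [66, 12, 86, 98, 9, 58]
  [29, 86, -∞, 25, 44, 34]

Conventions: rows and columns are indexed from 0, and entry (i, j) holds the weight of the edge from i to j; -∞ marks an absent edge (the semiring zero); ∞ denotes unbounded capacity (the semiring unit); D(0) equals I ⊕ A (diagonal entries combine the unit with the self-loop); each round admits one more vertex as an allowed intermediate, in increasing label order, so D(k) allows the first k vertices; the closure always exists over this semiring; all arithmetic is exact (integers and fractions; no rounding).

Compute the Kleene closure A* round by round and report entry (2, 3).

D(0):
  [∞, 65, 1, 92, -∞, 19]
  [-∞, ∞, 52, 1, 55, 38]
  [-∞, 6, ∞, 92, 4, 66]
  [20, 88, 67, ∞, 81, 33]
  [66, 12, 86, 98, ∞, 58]
  [29, 86, -∞, 25, 44, ∞]
D(1):
  [∞, 65, 1, 92, -∞, 19]
  [-∞, ∞, 52, 1, 55, 38]
  [-∞, 6, ∞, 92, 4, 66]
  [20, 88, 67, ∞, 81, 33]
  [66, 65, 86, 98, ∞, 58]
  [29, 86, 1, 29, 44, ∞]
D(2):
  [∞, 65, 52, 92, 55, 38]
  [-∞, ∞, 52, 1, 55, 38]
  [-∞, 6, ∞, 92, 6, 66]
  [20, 88, 67, ∞, 81, 38]
  [66, 65, 86, 98, ∞, 58]
  [29, 86, 52, 29, 55, ∞]
D(3):
  [∞, 65, 52, 92, 55, 52]
  [-∞, ∞, 52, 52, 55, 52]
  [-∞, 6, ∞, 92, 6, 66]
  [20, 88, 67, ∞, 81, 66]
  [66, 65, 86, 98, ∞, 66]
  [29, 86, 52, 52, 55, ∞]
D(4):
  [∞, 88, 67, 92, 81, 66]
  [20, ∞, 52, 52, 55, 52]
  [20, 88, ∞, 92, 81, 66]
  [20, 88, 67, ∞, 81, 66]
  [66, 88, 86, 98, ∞, 66]
  [29, 86, 52, 52, 55, ∞]
D(5):
  [∞, 88, 81, 92, 81, 66]
  [55, ∞, 55, 55, 55, 55]
  [66, 88, ∞, 92, 81, 66]
  [66, 88, 81, ∞, 81, 66]
  [66, 88, 86, 98, ∞, 66]
  [55, 86, 55, 55, 55, ∞]
D(6):
  [∞, 88, 81, 92, 81, 66]
  [55, ∞, 55, 55, 55, 55]
  [66, 88, ∞, 92, 81, 66]
  [66, 88, 81, ∞, 81, 66]
  [66, 88, 86, 98, ∞, 66]
  [55, 86, 55, 55, 55, ∞]
Answer: A*[2][3] = 92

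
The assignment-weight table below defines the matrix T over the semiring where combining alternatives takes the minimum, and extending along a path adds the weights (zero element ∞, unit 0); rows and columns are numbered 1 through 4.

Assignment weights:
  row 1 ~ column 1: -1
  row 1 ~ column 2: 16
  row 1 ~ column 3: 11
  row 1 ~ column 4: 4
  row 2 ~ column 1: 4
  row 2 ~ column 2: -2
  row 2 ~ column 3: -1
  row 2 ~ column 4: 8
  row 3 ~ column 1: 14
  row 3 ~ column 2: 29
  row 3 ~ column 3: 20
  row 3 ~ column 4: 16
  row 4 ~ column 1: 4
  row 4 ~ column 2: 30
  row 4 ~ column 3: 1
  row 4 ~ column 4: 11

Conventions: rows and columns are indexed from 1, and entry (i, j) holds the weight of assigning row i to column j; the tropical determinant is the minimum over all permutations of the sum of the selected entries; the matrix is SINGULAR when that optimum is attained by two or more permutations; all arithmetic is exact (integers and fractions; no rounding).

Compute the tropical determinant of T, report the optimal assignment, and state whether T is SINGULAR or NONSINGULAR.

σ = (1, 2, 3, 4): (-1) + (-2) + 20 + 11 = 28
σ = (1, 2, 4, 3): (-1) + (-2) + 16 + 1 = 14
σ = (1, 3, 2, 4): (-1) + (-1) + 29 + 11 = 38
σ = (1, 3, 4, 2): (-1) + (-1) + 16 + 30 = 44
σ = (1, 4, 2, 3): (-1) + 8 + 29 + 1 = 37
σ = (1, 4, 3, 2): (-1) + 8 + 20 + 30 = 57
σ = (2, 1, 3, 4): 16 + 4 + 20 + 11 = 51
σ = (2, 1, 4, 3): 16 + 4 + 16 + 1 = 37
σ = (2, 3, 1, 4): 16 + (-1) + 14 + 11 = 40
σ = (2, 3, 4, 1): 16 + (-1) + 16 + 4 = 35
σ = (2, 4, 1, 3): 16 + 8 + 14 + 1 = 39
σ = (2, 4, 3, 1): 16 + 8 + 20 + 4 = 48
σ = (3, 1, 2, 4): 11 + 4 + 29 + 11 = 55
σ = (3, 1, 4, 2): 11 + 4 + 16 + 30 = 61
σ = (3, 2, 1, 4): 11 + (-2) + 14 + 11 = 34
σ = (3, 2, 4, 1): 11 + (-2) + 16 + 4 = 29
σ = (3, 4, 1, 2): 11 + 8 + 14 + 30 = 63
σ = (3, 4, 2, 1): 11 + 8 + 29 + 4 = 52
σ = (4, 1, 2, 3): 4 + 4 + 29 + 1 = 38
σ = (4, 1, 3, 2): 4 + 4 + 20 + 30 = 58
σ = (4, 2, 1, 3): 4 + (-2) + 14 + 1 = 17
σ = (4, 2, 3, 1): 4 + (-2) + 20 + 4 = 26
σ = (4, 3, 1, 2): 4 + (-1) + 14 + 30 = 47
σ = (4, 3, 2, 1): 4 + (-1) + 29 + 4 = 36
Optimal value attained by: σ = (1, 2, 4, 3).
Answer: det⊕(T) = 14; verdict: NONSINGULAR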